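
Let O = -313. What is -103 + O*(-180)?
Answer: 56237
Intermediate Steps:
-103 + O*(-180) = -103 - 313*(-180) = -103 + 56340 = 56237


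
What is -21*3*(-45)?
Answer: 2835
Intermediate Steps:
-21*3*(-45) = -63*(-45) = -1*(-2835) = 2835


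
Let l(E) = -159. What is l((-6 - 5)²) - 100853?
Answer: -101012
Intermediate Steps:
l((-6 - 5)²) - 100853 = -159 - 100853 = -101012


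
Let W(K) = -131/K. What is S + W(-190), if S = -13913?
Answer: -2643339/190 ≈ -13912.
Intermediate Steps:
S + W(-190) = -13913 - 131/(-190) = -13913 - 131*(-1/190) = -13913 + 131/190 = -2643339/190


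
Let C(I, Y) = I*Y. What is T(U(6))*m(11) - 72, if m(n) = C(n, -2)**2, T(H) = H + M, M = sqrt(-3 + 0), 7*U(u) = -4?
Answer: -2440/7 + 484*I*sqrt(3) ≈ -348.57 + 838.31*I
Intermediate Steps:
U(u) = -4/7 (U(u) = (1/7)*(-4) = -4/7)
M = I*sqrt(3) (M = sqrt(-3) = I*sqrt(3) ≈ 1.732*I)
T(H) = H + I*sqrt(3)
m(n) = 4*n**2 (m(n) = (n*(-2))**2 = (-2*n)**2 = 4*n**2)
T(U(6))*m(11) - 72 = (-4/7 + I*sqrt(3))*(4*11**2) - 72 = (-4/7 + I*sqrt(3))*(4*121) - 72 = (-4/7 + I*sqrt(3))*484 - 72 = (-1936/7 + 484*I*sqrt(3)) - 72 = -2440/7 + 484*I*sqrt(3)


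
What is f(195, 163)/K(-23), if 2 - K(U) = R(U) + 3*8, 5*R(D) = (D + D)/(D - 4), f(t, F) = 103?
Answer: -13905/3016 ≈ -4.6104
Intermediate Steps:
R(D) = 2*D/(5*(-4 + D)) (R(D) = ((D + D)/(D - 4))/5 = ((2*D)/(-4 + D))/5 = (2*D/(-4 + D))/5 = 2*D/(5*(-4 + D)))
K(U) = -22 - 2*U/(5*(-4 + U)) (K(U) = 2 - (2*U/(5*(-4 + U)) + 3*8) = 2 - (2*U/(5*(-4 + U)) + 24) = 2 - (24 + 2*U/(5*(-4 + U))) = 2 + (-24 - 2*U/(5*(-4 + U))) = -22 - 2*U/(5*(-4 + U)))
f(195, 163)/K(-23) = 103/((8*(55 - 14*(-23))/(5*(-4 - 23)))) = 103/(((8/5)*(55 + 322)/(-27))) = 103/(((8/5)*(-1/27)*377)) = 103/(-3016/135) = 103*(-135/3016) = -13905/3016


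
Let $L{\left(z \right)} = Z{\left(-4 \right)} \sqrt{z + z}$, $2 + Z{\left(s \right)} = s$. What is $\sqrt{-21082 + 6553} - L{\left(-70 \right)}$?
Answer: $i \left(\sqrt{14529} + 12 \sqrt{35}\right) \approx 191.53 i$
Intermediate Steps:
$Z{\left(s \right)} = -2 + s$
$L{\left(z \right)} = - 6 \sqrt{2} \sqrt{z}$ ($L{\left(z \right)} = \left(-2 - 4\right) \sqrt{z + z} = - 6 \sqrt{2 z} = - 6 \sqrt{2} \sqrt{z}$)
$\sqrt{-21082 + 6553} - L{\left(-70 \right)} = \sqrt{-21082 + 6553} - - 6 \sqrt{2} \sqrt{-70} = \sqrt{-14529} - - 6 \sqrt{2} i \sqrt{70} = i \sqrt{14529} - - 12 i \sqrt{35} = i \sqrt{14529} + 12 i \sqrt{35}$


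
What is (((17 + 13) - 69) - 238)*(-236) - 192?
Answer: 65180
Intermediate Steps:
(((17 + 13) - 69) - 238)*(-236) - 192 = ((30 - 69) - 238)*(-236) - 192 = (-39 - 238)*(-236) - 192 = -277*(-236) - 192 = 65372 - 192 = 65180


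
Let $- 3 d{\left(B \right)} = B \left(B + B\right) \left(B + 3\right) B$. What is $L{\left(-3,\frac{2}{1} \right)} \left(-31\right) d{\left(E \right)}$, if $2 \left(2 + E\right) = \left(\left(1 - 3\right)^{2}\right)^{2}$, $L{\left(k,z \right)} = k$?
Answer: $-120528$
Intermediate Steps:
$E = 6$ ($E = -2 + \frac{\left(\left(1 - 3\right)^{2}\right)^{2}}{2} = -2 + \frac{\left(\left(-2\right)^{2}\right)^{2}}{2} = -2 + \frac{4^{2}}{2} = -2 + \frac{1}{2} \cdot 16 = -2 + 8 = 6$)
$d{\left(B \right)} = - \frac{2 B^{3} \left(3 + B\right)}{3}$ ($d{\left(B \right)} = - \frac{B \left(B + B\right) \left(B + 3\right) B}{3} = - \frac{B 2 B \left(3 + B\right) B}{3} = - \frac{2 B^{2} \left(3 + B\right) B}{3} = - \frac{2 B^{3} \left(3 + B\right)}{3}$)
$L{\left(-3,\frac{2}{1} \right)} \left(-31\right) d{\left(E \right)} = \left(-3\right) \left(-31\right) \frac{2 \cdot 6^{3} \left(-3 - 6\right)}{3} = 93 \cdot \frac{2}{3} \cdot 216 \left(-3 - 6\right) = 93 \cdot \frac{2}{3} \cdot 216 \left(-9\right) = 93 \left(-1296\right) = -120528$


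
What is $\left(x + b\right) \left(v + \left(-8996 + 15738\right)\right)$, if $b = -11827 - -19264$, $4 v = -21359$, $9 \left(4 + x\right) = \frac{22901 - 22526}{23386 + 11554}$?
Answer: $\frac{874024876133}{83856} \approx 1.0423 \cdot 10^{7}$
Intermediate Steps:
$x = - \frac{83831}{20964}$ ($x = -4 + \frac{\left(22901 - 22526\right) \frac{1}{23386 + 11554}}{9} = -4 + \frac{375 \cdot \frac{1}{34940}}{9} = -4 + \frac{1}{9} \cdot \frac{75}{6988} = -4 + \frac{25}{20964} = - \frac{83831}{20964} \approx -3.9988$)
$v = - \frac{21359}{4}$ ($v = \frac{1}{4} \left(-21359\right) = - \frac{21359}{4} \approx -5339.8$)
$b = 7437$ ($b = -11827 + 19264 = 7437$)
$\left(x + b\right) \left(v + \left(-8996 + 15738\right)\right) = \left(- \frac{83831}{20964} + 7437\right) \left(- \frac{21359}{4} + \left(-8996 + 15738\right)\right) = \frac{155825437 \left(- \frac{21359}{4} + 6742\right)}{20964} = \frac{155825437}{20964} \cdot \frac{5609}{4} = \frac{874024876133}{83856}$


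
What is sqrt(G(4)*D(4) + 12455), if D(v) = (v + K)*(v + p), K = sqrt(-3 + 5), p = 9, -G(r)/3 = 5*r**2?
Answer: sqrt(-25 - 3120*sqrt(2)) ≈ 66.613*I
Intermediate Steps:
G(r) = -15*r**2
K = sqrt(2) ≈ 1.4142
D(v) = (9 + v)*(v + sqrt(2)) (D(v) = (v + sqrt(2))*(v + 9) = (v + sqrt(2))*(9 + v) = (9 + v)*(v + sqrt(2)))
sqrt(G(4)*D(4) + 12455) = sqrt((-15*4**2)*(4**2 + 9*4 + 9*sqrt(2) + 4*sqrt(2)) + 12455) = sqrt((-15*16)*(16 + 36 + 9*sqrt(2) + 4*sqrt(2)) + 12455) = sqrt(-240*(52 + 13*sqrt(2)) + 12455) = sqrt((-12480 - 3120*sqrt(2)) + 12455) = sqrt(-25 - 3120*sqrt(2))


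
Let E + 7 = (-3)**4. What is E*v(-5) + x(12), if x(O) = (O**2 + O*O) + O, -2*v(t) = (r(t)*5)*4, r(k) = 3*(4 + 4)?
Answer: -17460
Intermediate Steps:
r(k) = 24 (r(k) = 3*8 = 24)
v(t) = -240 (v(t) = -24*5*4/2 = -60*4 = -1/2*480 = -240)
x(O) = O + 2*O**2 (x(O) = (O**2 + O**2) + O = 2*O**2 + O = O + 2*O**2)
E = 74 (E = -7 + (-3)**4 = -7 + 81 = 74)
E*v(-5) + x(12) = 74*(-240) + 12*(1 + 2*12) = -17760 + 12*(1 + 24) = -17760 + 12*25 = -17760 + 300 = -17460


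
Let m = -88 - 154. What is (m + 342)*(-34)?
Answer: -3400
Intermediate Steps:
m = -242
(m + 342)*(-34) = (-242 + 342)*(-34) = 100*(-34) = -3400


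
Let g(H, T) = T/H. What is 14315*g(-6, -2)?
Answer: 14315/3 ≈ 4771.7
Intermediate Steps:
14315*g(-6, -2) = 14315*(-2/(-6)) = 14315*(-2*(-1/6)) = 14315*(1/3) = 14315/3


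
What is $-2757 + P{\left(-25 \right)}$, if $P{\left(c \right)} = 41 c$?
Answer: $-3782$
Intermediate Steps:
$-2757 + P{\left(-25 \right)} = -2757 + 41 \left(-25\right) = -2757 - 1025 = -3782$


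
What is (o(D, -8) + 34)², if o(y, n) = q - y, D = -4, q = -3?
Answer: 1225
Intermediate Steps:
o(y, n) = -3 - y
(o(D, -8) + 34)² = ((-3 - 1*(-4)) + 34)² = ((-3 + 4) + 34)² = (1 + 34)² = 35² = 1225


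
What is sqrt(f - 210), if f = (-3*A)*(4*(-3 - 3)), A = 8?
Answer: sqrt(366) ≈ 19.131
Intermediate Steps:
f = 576 (f = (-3*8)*(4*(-3 - 3)) = -96*(-6) = -24*(-24) = 576)
sqrt(f - 210) = sqrt(576 - 210) = sqrt(366)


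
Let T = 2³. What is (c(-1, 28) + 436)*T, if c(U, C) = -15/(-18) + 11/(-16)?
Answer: 20935/6 ≈ 3489.2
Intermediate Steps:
T = 8
c(U, C) = 7/48 (c(U, C) = -15*(-1/18) + 11*(-1/16) = ⅚ - 11/16 = 7/48)
(c(-1, 28) + 436)*T = (7/48 + 436)*8 = (20935/48)*8 = 20935/6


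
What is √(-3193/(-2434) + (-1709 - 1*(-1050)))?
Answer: I*√3896378842/2434 ≈ 25.645*I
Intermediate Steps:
√(-3193/(-2434) + (-1709 - 1*(-1050))) = √(-3193*(-1/2434) + (-1709 + 1050)) = √(3193/2434 - 659) = √(-1600813/2434) = I*√3896378842/2434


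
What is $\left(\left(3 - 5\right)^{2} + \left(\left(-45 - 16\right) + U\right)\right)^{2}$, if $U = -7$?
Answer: $4096$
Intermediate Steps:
$\left(\left(3 - 5\right)^{2} + \left(\left(-45 - 16\right) + U\right)\right)^{2} = \left(\left(3 - 5\right)^{2} - 68\right)^{2} = \left(\left(-2\right)^{2} - 68\right)^{2} = \left(4 - 68\right)^{2} = \left(-64\right)^{2} = 4096$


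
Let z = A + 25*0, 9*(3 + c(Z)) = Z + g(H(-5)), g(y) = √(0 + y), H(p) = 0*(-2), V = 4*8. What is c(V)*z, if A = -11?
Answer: -55/9 ≈ -6.1111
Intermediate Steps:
V = 32
H(p) = 0
g(y) = √y
c(Z) = -3 + Z/9 (c(Z) = -3 + (Z + √0)/9 = -3 + (Z + 0)/9 = -3 + Z/9)
z = -11 (z = -11 + 25*0 = -11 + 0 = -11)
c(V)*z = (-3 + (⅑)*32)*(-11) = (-3 + 32/9)*(-11) = (5/9)*(-11) = -55/9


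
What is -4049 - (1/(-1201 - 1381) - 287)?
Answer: -9713483/2582 ≈ -3762.0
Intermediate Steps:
-4049 - (1/(-1201 - 1381) - 287) = -4049 - (1/(-2582) - 287) = -4049 - (-1/2582 - 287) = -4049 - 1*(-741035/2582) = -4049 + 741035/2582 = -9713483/2582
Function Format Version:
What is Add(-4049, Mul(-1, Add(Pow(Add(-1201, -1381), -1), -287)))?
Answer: Rational(-9713483, 2582) ≈ -3762.0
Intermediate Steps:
Add(-4049, Mul(-1, Add(Pow(Add(-1201, -1381), -1), -287))) = Add(-4049, Mul(-1, Add(Pow(-2582, -1), -287))) = Add(-4049, Mul(-1, Add(Rational(-1, 2582), -287))) = Add(-4049, Mul(-1, Rational(-741035, 2582))) = Add(-4049, Rational(741035, 2582)) = Rational(-9713483, 2582)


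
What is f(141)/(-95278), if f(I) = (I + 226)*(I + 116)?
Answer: -94319/95278 ≈ -0.98993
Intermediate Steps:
f(I) = (116 + I)*(226 + I) (f(I) = (226 + I)*(116 + I) = (116 + I)*(226 + I))
f(141)/(-95278) = (26216 + 141² + 342*141)/(-95278) = (26216 + 19881 + 48222)*(-1/95278) = 94319*(-1/95278) = -94319/95278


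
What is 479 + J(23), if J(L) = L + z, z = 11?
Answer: 513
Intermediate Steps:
J(L) = 11 + L (J(L) = L + 11 = 11 + L)
479 + J(23) = 479 + (11 + 23) = 479 + 34 = 513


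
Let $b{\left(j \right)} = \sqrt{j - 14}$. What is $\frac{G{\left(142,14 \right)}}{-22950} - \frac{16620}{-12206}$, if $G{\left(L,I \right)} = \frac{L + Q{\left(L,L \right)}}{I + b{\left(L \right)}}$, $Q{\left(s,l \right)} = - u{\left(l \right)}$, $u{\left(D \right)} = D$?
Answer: $\frac{8310}{6103} \approx 1.3616$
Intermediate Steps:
$b{\left(j \right)} = \sqrt{-14 + j}$
$Q{\left(s,l \right)} = - l$
$G{\left(L,I \right)} = 0$ ($G{\left(L,I \right)} = \frac{L - L}{I + \sqrt{-14 + L}} = \frac{0}{I + \sqrt{-14 + L}} = 0$)
$\frac{G{\left(142,14 \right)}}{-22950} - \frac{16620}{-12206} = \frac{0}{-22950} - \frac{16620}{-12206} = 0 \left(- \frac{1}{22950}\right) - - \frac{8310}{6103} = 0 + \frac{8310}{6103} = \frac{8310}{6103}$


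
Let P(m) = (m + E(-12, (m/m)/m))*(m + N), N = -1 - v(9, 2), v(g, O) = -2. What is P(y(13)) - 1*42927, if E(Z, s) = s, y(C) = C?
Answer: -555671/13 ≈ -42744.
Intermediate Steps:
N = 1 (N = -1 - 1*(-2) = -1 + 2 = 1)
P(m) = (1 + m)*(m + 1/m) (P(m) = (m + (m/m)/m)*(m + 1) = (m + 1/m)*(1 + m) = (1 + m)*(m + 1/m))
P(y(13)) - 1*42927 = (1 + 13 + 1/13 + 13²) - 1*42927 = (1 + 13 + 1/13 + 169) - 42927 = 2380/13 - 42927 = -555671/13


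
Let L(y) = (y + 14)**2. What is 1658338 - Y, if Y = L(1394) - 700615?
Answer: 376489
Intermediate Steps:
L(y) = (14 + y)**2
Y = 1281849 (Y = (14 + 1394)**2 - 700615 = 1408**2 - 700615 = 1982464 - 700615 = 1281849)
1658338 - Y = 1658338 - 1*1281849 = 1658338 - 1281849 = 376489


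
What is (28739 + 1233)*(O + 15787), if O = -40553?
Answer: -742286552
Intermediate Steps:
(28739 + 1233)*(O + 15787) = (28739 + 1233)*(-40553 + 15787) = 29972*(-24766) = -742286552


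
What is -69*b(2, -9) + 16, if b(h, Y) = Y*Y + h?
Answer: -5711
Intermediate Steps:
b(h, Y) = h + Y² (b(h, Y) = Y² + h = h + Y²)
-69*b(2, -9) + 16 = -69*(2 + (-9)²) + 16 = -69*(2 + 81) + 16 = -69*83 + 16 = -5727 + 16 = -5711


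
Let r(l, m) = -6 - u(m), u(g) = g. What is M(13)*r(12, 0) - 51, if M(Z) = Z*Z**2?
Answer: -13233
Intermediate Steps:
M(Z) = Z**3
r(l, m) = -6 - m
M(13)*r(12, 0) - 51 = 13**3*(-6 - 1*0) - 51 = 2197*(-6 + 0) - 51 = 2197*(-6) - 51 = -13182 - 51 = -13233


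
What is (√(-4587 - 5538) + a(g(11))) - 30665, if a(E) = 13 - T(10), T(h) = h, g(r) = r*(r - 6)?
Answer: -30662 + 45*I*√5 ≈ -30662.0 + 100.62*I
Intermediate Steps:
g(r) = r*(-6 + r)
a(E) = 3 (a(E) = 13 - 1*10 = 13 - 10 = 3)
(√(-4587 - 5538) + a(g(11))) - 30665 = (√(-4587 - 5538) + 3) - 30665 = (√(-10125) + 3) - 30665 = (45*I*√5 + 3) - 30665 = (3 + 45*I*√5) - 30665 = -30662 + 45*I*√5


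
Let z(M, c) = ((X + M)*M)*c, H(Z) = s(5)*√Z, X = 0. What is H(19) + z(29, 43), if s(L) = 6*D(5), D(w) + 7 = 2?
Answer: 36163 - 30*√19 ≈ 36032.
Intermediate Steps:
D(w) = -5 (D(w) = -7 + 2 = -5)
s(L) = -30 (s(L) = 6*(-5) = -30)
H(Z) = -30*√Z
z(M, c) = c*M² (z(M, c) = ((0 + M)*M)*c = (M*M)*c = M²*c = c*M²)
H(19) + z(29, 43) = -30*√19 + 43*29² = -30*√19 + 43*841 = -30*√19 + 36163 = 36163 - 30*√19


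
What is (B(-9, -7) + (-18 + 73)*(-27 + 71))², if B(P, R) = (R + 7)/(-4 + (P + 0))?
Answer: 5856400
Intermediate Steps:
B(P, R) = (7 + R)/(-4 + P)
(B(-9, -7) + (-18 + 73)*(-27 + 71))² = ((7 - 7)/(-4 - 9) + (-18 + 73)*(-27 + 71))² = (0/(-13) + 55*44)² = (-1/13*0 + 2420)² = (0 + 2420)² = 2420² = 5856400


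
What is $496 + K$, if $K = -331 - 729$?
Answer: $-564$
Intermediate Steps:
$K = -1060$
$496 + K = 496 - 1060 = -564$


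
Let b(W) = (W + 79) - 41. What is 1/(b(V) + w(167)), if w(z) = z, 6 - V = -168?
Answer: 1/379 ≈ 0.0026385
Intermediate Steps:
V = 174 (V = 6 - 1*(-168) = 6 + 168 = 174)
b(W) = 38 + W (b(W) = (79 + W) - 41 = 38 + W)
1/(b(V) + w(167)) = 1/((38 + 174) + 167) = 1/(212 + 167) = 1/379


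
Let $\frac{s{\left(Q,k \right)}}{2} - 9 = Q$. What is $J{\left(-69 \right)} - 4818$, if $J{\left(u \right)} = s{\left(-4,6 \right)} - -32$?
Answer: $-4776$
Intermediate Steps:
$s{\left(Q,k \right)} = 18 + 2 Q$
$J{\left(u \right)} = 42$ ($J{\left(u \right)} = \left(18 + 2 \left(-4\right)\right) - -32 = \left(18 - 8\right) + 32 = 10 + 32 = 42$)
$J{\left(-69 \right)} - 4818 = 42 - 4818 = -4776$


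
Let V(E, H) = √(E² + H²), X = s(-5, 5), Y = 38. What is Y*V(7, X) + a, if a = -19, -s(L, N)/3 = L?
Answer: -19 + 38*√274 ≈ 610.01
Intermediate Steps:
s(L, N) = -3*L
X = 15 (X = -3*(-5) = 15)
Y*V(7, X) + a = 38*√(7² + 15²) - 19 = 38*√(49 + 225) - 19 = 38*√274 - 19 = -19 + 38*√274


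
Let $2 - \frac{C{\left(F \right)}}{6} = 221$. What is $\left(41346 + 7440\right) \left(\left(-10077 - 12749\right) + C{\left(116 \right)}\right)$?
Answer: $-1177694040$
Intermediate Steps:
$C{\left(F \right)} = -1314$ ($C{\left(F \right)} = 12 - 1326 = -1314$)
$\left(41346 + 7440\right) \left(\left(-10077 - 12749\right) + C{\left(116 \right)}\right) = \left(41346 + 7440\right) \left(\left(-10077 - 12749\right) - 1314\right) = 48786 \left(\left(-10077 - 12749\right) - 1314\right) = 48786 \left(-22826 - 1314\right) = 48786 \left(-24140\right) = -1177694040$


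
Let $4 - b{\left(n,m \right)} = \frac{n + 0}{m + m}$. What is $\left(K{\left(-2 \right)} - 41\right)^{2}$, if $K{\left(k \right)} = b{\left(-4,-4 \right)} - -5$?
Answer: $\frac{4225}{4} \approx 1056.3$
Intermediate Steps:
$b{\left(n,m \right)} = 4 - \frac{n}{2 m}$ ($b{\left(n,m \right)} = 4 - \frac{n + 0}{m + m} = 4 - \frac{n}{2 m}$)
$K{\left(k \right)} = \frac{17}{2}$ ($K{\left(k \right)} = \left(4 - - \frac{2}{-4}\right) - -5 = \left(4 - \left(-2\right) \left(- \frac{1}{4}\right)\right) + 5 = \left(4 - \frac{1}{2}\right) + 5 = \frac{7}{2} + 5 = \frac{17}{2}$)
$\left(K{\left(-2 \right)} - 41\right)^{2} = \left(\frac{17}{2} - 41\right)^{2} = \left(- \frac{65}{2}\right)^{2} = \frac{4225}{4}$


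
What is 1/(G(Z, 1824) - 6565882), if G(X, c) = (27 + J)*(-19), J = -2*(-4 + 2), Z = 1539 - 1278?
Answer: -1/6566471 ≈ -1.5229e-7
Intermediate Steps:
Z = 261
J = 4 (J = -2*(-2) = 4)
G(X, c) = -589 (G(X, c) = (27 + 4)*(-19) = 31*(-19) = -589)
1/(G(Z, 1824) - 6565882) = 1/(-589 - 6565882) = 1/(-6566471) = -1/6566471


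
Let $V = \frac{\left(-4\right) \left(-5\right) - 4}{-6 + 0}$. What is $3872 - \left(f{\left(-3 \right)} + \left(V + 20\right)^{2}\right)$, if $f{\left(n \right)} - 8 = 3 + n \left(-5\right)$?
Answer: $\frac{31910}{9} \approx 3545.6$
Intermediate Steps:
$f{\left(n \right)} = 11 - 5 n$ ($f{\left(n \right)} = 8 + \left(3 + n \left(-5\right)\right) = 8 - \left(-3 + 5 n\right) = 11 - 5 n$)
$V = - \frac{8}{3}$ ($V = \frac{20 - 4}{-6} = 16 \left(- \frac{1}{6}\right) = - \frac{8}{3} \approx -2.6667$)
$3872 - \left(f{\left(-3 \right)} + \left(V + 20\right)^{2}\right) = 3872 - \left(\left(11 - -15\right) + \left(- \frac{8}{3} + 20\right)^{2}\right) = 3872 - \left(\left(11 + 15\right) + \left(\frac{52}{3}\right)^{2}\right) = 3872 - \left(26 + \frac{2704}{9}\right) = 3872 - \frac{2938}{9} = \frac{31910}{9}$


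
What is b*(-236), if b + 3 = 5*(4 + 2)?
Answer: -6372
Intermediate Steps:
b = 27 (b = -3 + 5*(4 + 2) = -3 + 5*6 = -3 + 30 = 27)
b*(-236) = 27*(-236) = -6372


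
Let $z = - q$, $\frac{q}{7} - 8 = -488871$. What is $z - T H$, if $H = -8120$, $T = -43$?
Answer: $3072881$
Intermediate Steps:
$q = -3422041$ ($q = 56 + 7 \left(-488871\right) = 56 - 3422097 = -3422041$)
$z = 3422041$ ($z = \left(-1\right) \left(-3422041\right) = 3422041$)
$z - T H = 3422041 - \left(-43\right) \left(-8120\right) = 3422041 - 349160 = 3072881$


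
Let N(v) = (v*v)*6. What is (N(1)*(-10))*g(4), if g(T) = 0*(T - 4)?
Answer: 0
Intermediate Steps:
g(T) = 0 (g(T) = 0*(-4 + T) = 0)
N(v) = 6*v² (N(v) = v²*6 = 6*v²)
(N(1)*(-10))*g(4) = ((6*1²)*(-10))*0 = ((6*1)*(-10))*0 = (6*(-10))*0 = -60*0 = 0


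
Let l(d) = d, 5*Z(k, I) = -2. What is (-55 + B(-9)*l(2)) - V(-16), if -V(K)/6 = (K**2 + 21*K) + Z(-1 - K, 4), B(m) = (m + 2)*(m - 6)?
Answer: -1637/5 ≈ -327.40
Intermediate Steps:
Z(k, I) = -2/5 (Z(k, I) = (1/5)*(-2) = -2/5)
B(m) = (-6 + m)*(2 + m) (B(m) = (2 + m)*(-6 + m) = (-6 + m)*(2 + m))
V(K) = 12/5 - 126*K - 6*K**2 (V(K) = -6*((K**2 + 21*K) - 2/5) = -6*(-2/5 + K**2 + 21*K) = 12/5 - 126*K - 6*K**2)
(-55 + B(-9)*l(2)) - V(-16) = (-55 + (-12 + (-9)**2 - 4*(-9))*2) - (12/5 - 126*(-16) - 6*(-16)**2) = (-55 + (-12 + 81 + 36)*2) - (12/5 + 2016 - 6*256) = (-55 + 105*2) - (12/5 + 2016 - 1536) = (-55 + 210) - 1*2412/5 = 155 - 2412/5 = -1637/5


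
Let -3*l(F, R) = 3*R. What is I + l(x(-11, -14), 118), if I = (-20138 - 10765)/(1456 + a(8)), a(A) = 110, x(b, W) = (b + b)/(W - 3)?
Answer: -71897/522 ≈ -137.73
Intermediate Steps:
x(b, W) = 2*b/(-3 + W) (x(b, W) = (2*b)/(-3 + W) = 2*b/(-3 + W))
l(F, R) = -R
I = -10301/522 (I = (-20138 - 10765)/(1456 + 110) = -30903/1566 = -30903*1/1566 = -10301/522 ≈ -19.734)
I + l(x(-11, -14), 118) = -10301/522 - 1*118 = -10301/522 - 118 = -71897/522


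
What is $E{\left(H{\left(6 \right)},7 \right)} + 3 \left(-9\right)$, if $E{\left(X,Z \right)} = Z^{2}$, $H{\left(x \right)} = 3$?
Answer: $22$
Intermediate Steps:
$E{\left(H{\left(6 \right)},7 \right)} + 3 \left(-9\right) = 7^{2} + 3 \left(-9\right) = 49 - 27 = 22$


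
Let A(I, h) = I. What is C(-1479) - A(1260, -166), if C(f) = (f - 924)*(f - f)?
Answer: -1260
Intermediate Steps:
C(f) = 0 (C(f) = (-924 + f)*0 = 0)
C(-1479) - A(1260, -166) = 0 - 1*1260 = 0 - 1260 = -1260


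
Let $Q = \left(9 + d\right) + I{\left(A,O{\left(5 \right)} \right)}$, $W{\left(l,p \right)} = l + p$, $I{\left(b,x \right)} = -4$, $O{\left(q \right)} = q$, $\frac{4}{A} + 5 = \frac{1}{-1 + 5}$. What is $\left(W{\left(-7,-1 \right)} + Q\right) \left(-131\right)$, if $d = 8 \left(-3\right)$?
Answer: $3537$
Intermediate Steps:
$A = - \frac{16}{19}$ ($A = \frac{4}{-5 + \frac{1}{-1 + 5}} = \frac{4}{-5 + \frac{1}{4}} = \frac{4}{- \frac{19}{4}} = 4 \left(- \frac{4}{19}\right) = - \frac{16}{19} \approx -0.8421$)
$d = -24$
$Q = -19$ ($Q = \left(9 - 24\right) - 4 = -15 - 4 = -19$)
$\left(W{\left(-7,-1 \right)} + Q\right) \left(-131\right) = \left(\left(-7 - 1\right) - 19\right) \left(-131\right) = \left(-8 - 19\right) \left(-131\right) = \left(-27\right) \left(-131\right) = 3537$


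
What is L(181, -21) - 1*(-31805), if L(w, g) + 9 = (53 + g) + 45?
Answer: 31873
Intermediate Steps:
L(w, g) = 89 + g (L(w, g) = -9 + ((53 + g) + 45) = -9 + (98 + g) = 89 + g)
L(181, -21) - 1*(-31805) = (89 - 21) - 1*(-31805) = 68 + 31805 = 31873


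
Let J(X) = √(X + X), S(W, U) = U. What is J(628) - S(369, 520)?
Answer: -520 + 2*√314 ≈ -484.56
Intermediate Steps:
J(X) = √2*√X (J(X) = √(2*X) = √2*√X)
J(628) - S(369, 520) = √2*√628 - 1*520 = √2*(2*√157) - 520 = 2*√314 - 520 = -520 + 2*√314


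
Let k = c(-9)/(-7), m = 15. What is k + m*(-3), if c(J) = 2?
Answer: -317/7 ≈ -45.286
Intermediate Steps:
k = -2/7 (k = 2/(-7) = 2*(-⅐) = -2/7 ≈ -0.28571)
k + m*(-3) = -2/7 + 15*(-3) = -2/7 - 45 = -317/7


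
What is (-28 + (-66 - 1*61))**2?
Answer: 24025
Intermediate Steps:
(-28 + (-66 - 1*61))**2 = (-28 + (-66 - 61))**2 = (-28 - 127)**2 = (-155)**2 = 24025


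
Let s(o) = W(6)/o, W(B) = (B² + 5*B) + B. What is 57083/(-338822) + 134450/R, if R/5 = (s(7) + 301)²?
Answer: 175402831017/1608740747702 ≈ 0.10903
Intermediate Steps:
W(B) = B² + 6*B
s(o) = 72/o (s(o) = (6*(6 + 6))/o = (6*12)/o = 72/o)
R = 23740205/49 (R = 5*(72/7 + 301)² = 5*(2179/7)² = 5*(4748041/49) = 23740205/49 ≈ 4.8449e+5)
57083/(-338822) + 134450/R = 57083/(-338822) + 134450/(23740205/49) = 57083*(-1/338822) + 134450*(49/23740205) = -57083/338822 + 1317610/4748041 = 175402831017/1608740747702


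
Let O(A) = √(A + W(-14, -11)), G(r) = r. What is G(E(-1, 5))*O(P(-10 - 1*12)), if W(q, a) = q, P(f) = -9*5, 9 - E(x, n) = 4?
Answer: 5*I*√59 ≈ 38.406*I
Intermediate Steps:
E(x, n) = 5 (E(x, n) = 9 - 1*4 = 9 - 4 = 5)
P(f) = -45
O(A) = √(-14 + A) (O(A) = √(A - 14) = √(-14 + A))
G(E(-1, 5))*O(P(-10 - 1*12)) = 5*√(-14 - 45) = 5*√(-59) = 5*(I*√59) = 5*I*√59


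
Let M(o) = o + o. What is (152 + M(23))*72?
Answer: 14256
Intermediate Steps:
M(o) = 2*o
(152 + M(23))*72 = (152 + 2*23)*72 = (152 + 46)*72 = 198*72 = 14256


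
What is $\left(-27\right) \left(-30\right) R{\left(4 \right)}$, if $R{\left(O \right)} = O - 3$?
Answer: $810$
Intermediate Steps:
$R{\left(O \right)} = -3 + O$
$\left(-27\right) \left(-30\right) R{\left(4 \right)} = \left(-27\right) \left(-30\right) \left(-3 + 4\right) = 810 \cdot 1 = 810$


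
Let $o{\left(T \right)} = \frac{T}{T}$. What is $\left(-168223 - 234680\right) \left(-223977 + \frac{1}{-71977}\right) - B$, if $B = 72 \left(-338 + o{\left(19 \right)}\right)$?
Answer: $\frac{6495278580364518}{71977} \approx 9.0241 \cdot 10^{10}$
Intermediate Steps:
$o{\left(T \right)} = 1$
$B = -24264$ ($B = 72 \left(-338 + 1\right) = 72 \left(-337\right) = -24264$)
$\left(-168223 - 234680\right) \left(-223977 + \frac{1}{-71977}\right) - B = \left(-168223 - 234680\right) \left(-223977 + \frac{1}{-71977}\right) - -24264 = - 402903 \left(-223977 - \frac{1}{71977}\right) + 24264 = \left(-402903\right) \left(- \frac{16121192530}{71977}\right) + 24264 = \frac{6495276833914590}{71977} + 24264 = \frac{6495278580364518}{71977}$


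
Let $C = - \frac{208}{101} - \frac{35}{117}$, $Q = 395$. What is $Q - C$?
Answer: $\frac{4695586}{11817} \approx 397.36$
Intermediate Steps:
$C = - \frac{27871}{11817}$ ($C = \left(-208\right) \frac{1}{101} - \frac{35}{117} = - \frac{208}{101} - \frac{35}{117} = - \frac{27871}{11817} \approx -2.3586$)
$Q - C = 395 - - \frac{27871}{11817} = 395 + \frac{27871}{11817} = \frac{4695586}{11817}$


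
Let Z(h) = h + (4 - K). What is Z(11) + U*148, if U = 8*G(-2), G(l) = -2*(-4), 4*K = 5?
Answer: 37943/4 ≈ 9485.8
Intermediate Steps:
K = 5/4 (K = (¼)*5 = 5/4 ≈ 1.2500)
G(l) = 8
U = 64 (U = 8*8 = 64)
Z(h) = 11/4 + h (Z(h) = h + (4 - 1*5/4) = h + (4 - 5/4) = h + 11/4 = 11/4 + h)
Z(11) + U*148 = (11/4 + 11) + 64*148 = 55/4 + 9472 = 37943/4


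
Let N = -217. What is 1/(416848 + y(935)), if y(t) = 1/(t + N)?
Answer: 718/299296865 ≈ 2.3990e-6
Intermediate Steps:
y(t) = 1/(-217 + t) (y(t) = 1/(t - 217) = 1/(-217 + t))
1/(416848 + y(935)) = 1/(416848 + 1/(-217 + 935)) = 1/(416848 + 1/718) = 1/(299296865/718) = 718/299296865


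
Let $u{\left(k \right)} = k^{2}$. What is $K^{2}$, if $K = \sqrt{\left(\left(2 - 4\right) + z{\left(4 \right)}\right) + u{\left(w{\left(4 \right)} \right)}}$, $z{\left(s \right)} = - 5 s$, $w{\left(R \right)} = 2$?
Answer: $-18$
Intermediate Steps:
$K = 3 i \sqrt{2}$ ($K = \sqrt{\left(\left(2 - 4\right) - 20\right) + 2^{2}} = \sqrt{\left(-2 - 20\right) + 4} = \sqrt{-22 + 4} = \sqrt{-18} = 3 i \sqrt{2} \approx 4.2426 i$)
$K^{2} = \left(3 i \sqrt{2}\right)^{2} = -18$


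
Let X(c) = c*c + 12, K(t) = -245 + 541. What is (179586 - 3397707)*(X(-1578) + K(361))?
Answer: -8014382793432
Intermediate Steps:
K(t) = 296
X(c) = 12 + c² (X(c) = c² + 12 = 12 + c²)
(179586 - 3397707)*(X(-1578) + K(361)) = (179586 - 3397707)*((12 + (-1578)²) + 296) = -3218121*((12 + 2490084) + 296) = -3218121*(2490096 + 296) = -3218121*2490392 = -8014382793432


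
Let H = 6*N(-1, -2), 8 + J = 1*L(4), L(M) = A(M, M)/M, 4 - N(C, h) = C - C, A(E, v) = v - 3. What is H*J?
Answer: -186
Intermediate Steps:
A(E, v) = -3 + v
N(C, h) = 4 (N(C, h) = 4 - (C - C) = 4 - 1*0 = 4 + 0 = 4)
L(M) = (-3 + M)/M
J = -31/4 (J = -8 + 1*((-3 + 4)/4) = -8 + 1*((¼)*1) = -8 + 1*(¼) = -8 + ¼ = -31/4 ≈ -7.7500)
H = 24 (H = 6*4 = 24)
H*J = 24*(-31/4) = -186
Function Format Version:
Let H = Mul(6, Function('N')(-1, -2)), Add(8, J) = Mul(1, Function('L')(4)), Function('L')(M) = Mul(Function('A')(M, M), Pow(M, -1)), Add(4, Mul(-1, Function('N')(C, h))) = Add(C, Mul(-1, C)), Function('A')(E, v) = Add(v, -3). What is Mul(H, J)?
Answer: -186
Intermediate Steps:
Function('A')(E, v) = Add(-3, v)
Function('N')(C, h) = 4 (Function('N')(C, h) = Add(4, Mul(-1, Add(C, Mul(-1, C)))) = Add(4, Mul(-1, 0)) = Add(4, 0) = 4)
Function('L')(M) = Mul(Pow(M, -1), Add(-3, M)) (Function('L')(M) = Mul(Add(-3, M), Pow(M, -1)) = Mul(Pow(M, -1), Add(-3, M)))
J = Rational(-31, 4) (J = Add(-8, Mul(1, Mul(Pow(4, -1), Add(-3, 4)))) = Add(-8, Mul(1, Mul(Rational(1, 4), 1))) = Add(-8, Mul(1, Rational(1, 4))) = Add(-8, Rational(1, 4)) = Rational(-31, 4) ≈ -7.7500)
H = 24 (H = Mul(6, 4) = 24)
Mul(H, J) = Mul(24, Rational(-31, 4)) = -186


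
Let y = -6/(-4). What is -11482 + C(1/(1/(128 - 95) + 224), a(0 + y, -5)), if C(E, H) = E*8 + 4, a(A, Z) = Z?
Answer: -84856590/7393 ≈ -11478.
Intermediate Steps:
y = 3/2 (y = -6*(-1/4) = 3/2 ≈ 1.5000)
C(E, H) = 4 + 8*E (C(E, H) = 8*E + 4 = 4 + 8*E)
-11482 + C(1/(1/(128 - 95) + 224), a(0 + y, -5)) = -11482 + (4 + 8/(1/(128 - 95) + 224)) = -11482 + (4 + 8/(1/33 + 224)) = -11482 + (4 + 8/(7393/33)) = -11482 + (4 + 8*(33/7393)) = -11482 + (4 + 264/7393) = -11482 + 29836/7393 = -84856590/7393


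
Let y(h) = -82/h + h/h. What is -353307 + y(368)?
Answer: -65008345/184 ≈ -3.5331e+5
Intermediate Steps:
y(h) = 1 - 82/h (y(h) = -82/h + 1 = 1 - 82/h)
-353307 + y(368) = -353307 + (-82 + 368)/368 = -353307 + (1/368)*286 = -353307 + 143/184 = -65008345/184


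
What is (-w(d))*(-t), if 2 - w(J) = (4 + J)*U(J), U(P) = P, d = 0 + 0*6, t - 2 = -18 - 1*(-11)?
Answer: -10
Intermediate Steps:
t = -5 (t = 2 + (-18 - 1*(-11)) = 2 + (-18 + 11) = 2 - 7 = -5)
d = 0 (d = 0 + 0 = 0)
w(J) = 2 - J*(4 + J) (w(J) = 2 - (4 + J)*J = 2 - J*(4 + J))
(-w(d))*(-t) = (-(2 - 1*0² - 4*0))*(-1*(-5)) = -(2 - 1*0 + 0)*5 = -(2 + 0 + 0)*5 = -1*2*5 = -2*5 = -10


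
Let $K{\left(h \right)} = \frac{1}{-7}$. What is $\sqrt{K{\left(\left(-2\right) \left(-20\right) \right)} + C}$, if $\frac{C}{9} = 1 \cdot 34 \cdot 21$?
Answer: $\frac{\sqrt{314867}}{7} \approx 80.161$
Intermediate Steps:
$K{\left(h \right)} = - \frac{1}{7}$
$C = 6426$ ($C = 9 \cdot 1 \cdot 34 \cdot 21 = 9 \cdot 34 \cdot 21 = 9 \cdot 714 = 6426$)
$\sqrt{K{\left(\left(-2\right) \left(-20\right) \right)} + C} = \sqrt{- \frac{1}{7} + 6426} = \sqrt{\frac{44981}{7}} = \frac{\sqrt{314867}}{7}$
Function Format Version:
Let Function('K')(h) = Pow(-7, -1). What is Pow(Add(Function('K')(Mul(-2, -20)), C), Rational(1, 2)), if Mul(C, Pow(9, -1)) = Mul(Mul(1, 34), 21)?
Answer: Mul(Rational(1, 7), Pow(314867, Rational(1, 2))) ≈ 80.161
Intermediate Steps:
Function('K')(h) = Rational(-1, 7)
C = 6426 (C = Mul(9, Mul(Mul(1, 34), 21)) = Mul(9, Mul(34, 21)) = Mul(9, 714) = 6426)
Pow(Add(Function('K')(Mul(-2, -20)), C), Rational(1, 2)) = Pow(Add(Rational(-1, 7), 6426), Rational(1, 2)) = Pow(Rational(44981, 7), Rational(1, 2)) = Mul(Rational(1, 7), Pow(314867, Rational(1, 2)))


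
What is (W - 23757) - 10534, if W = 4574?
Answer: -29717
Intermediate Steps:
(W - 23757) - 10534 = (4574 - 23757) - 10534 = -19183 - 10534 = -29717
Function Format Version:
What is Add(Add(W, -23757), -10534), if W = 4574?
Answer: -29717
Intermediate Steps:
Add(Add(W, -23757), -10534) = Add(Add(4574, -23757), -10534) = Add(-19183, -10534) = -29717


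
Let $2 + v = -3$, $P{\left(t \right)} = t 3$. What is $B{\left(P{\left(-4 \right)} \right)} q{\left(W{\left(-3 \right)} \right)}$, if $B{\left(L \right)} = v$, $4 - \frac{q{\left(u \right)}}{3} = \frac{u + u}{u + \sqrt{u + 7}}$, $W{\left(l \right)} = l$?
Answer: $30$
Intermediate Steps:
$P{\left(t \right)} = 3 t$
$v = -5$ ($v = -2 - 3 = -5$)
$q{\left(u \right)} = 12 - \frac{6 u}{u + \sqrt{7 + u}}$ ($q{\left(u \right)} = 12 - 3 \frac{u + u}{u + \sqrt{u + 7}} = 12 - 3 \frac{2 u}{u + \sqrt{7 + u}} = 12 - \frac{6 u}{u + \sqrt{7 + u}}$)
$B{\left(L \right)} = -5$
$B{\left(P{\left(-4 \right)} \right)} q{\left(W{\left(-3 \right)} \right)} = - 5 \frac{6 \left(-3 + 2 \sqrt{7 - 3}\right)}{-3 + \sqrt{7 - 3}} = - 5 \frac{6 \left(-3 + 2 \sqrt{4}\right)}{-3 + \sqrt{4}} = - 5 \frac{6 \left(-3 + 2 \cdot 2\right)}{-3 + 2} = - 5 \frac{6 \left(-3 + 4\right)}{-1} = - 5 \cdot 6 \left(-1\right) 1 = \left(-5\right) \left(-6\right) = 30$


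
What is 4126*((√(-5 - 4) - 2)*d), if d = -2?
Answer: 16504 - 24756*I ≈ 16504.0 - 24756.0*I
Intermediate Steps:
4126*((√(-5 - 4) - 2)*d) = 4126*((√(-5 - 4) - 2)*(-2)) = 4126*((√(-9) - 2)*(-2)) = 4126*((3*I - 2)*(-2)) = 4126*((-2 + 3*I)*(-2)) = 4126*(4 - 6*I) = 16504 - 24756*I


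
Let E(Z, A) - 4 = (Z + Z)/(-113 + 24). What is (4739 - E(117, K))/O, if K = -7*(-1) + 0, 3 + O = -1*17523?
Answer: -421649/1559814 ≈ -0.27032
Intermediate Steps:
O = -17526 (O = -3 - 1*17523 = -3 - 17523 = -17526)
K = 7 (K = 7 + 0 = 7)
E(Z, A) = 4 - 2*Z/89 (E(Z, A) = 4 + (Z + Z)/(-113 + 24) = 4 + (2*Z)/(-89) = 4 - 2*Z/89)
(4739 - E(117, K))/O = (4739 - (4 - 2/89*117))/(-17526) = (4739 - (4 - 234/89))*(-1/17526) = (4739 - 1*122/89)*(-1/17526) = (4739 - 122/89)*(-1/17526) = (421649/89)*(-1/17526) = -421649/1559814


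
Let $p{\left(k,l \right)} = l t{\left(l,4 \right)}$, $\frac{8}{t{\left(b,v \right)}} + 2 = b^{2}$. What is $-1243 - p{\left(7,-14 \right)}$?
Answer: $- \frac{120515}{97} \approx -1242.4$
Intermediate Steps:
$t{\left(b,v \right)} = \frac{8}{-2 + b^{2}}$
$p{\left(k,l \right)} = \frac{8 l}{-2 + l^{2}}$ ($p{\left(k,l \right)} = l \frac{8}{-2 + l^{2}} = \frac{8 l}{-2 + l^{2}}$)
$-1243 - p{\left(7,-14 \right)} = -1243 - 8 \left(-14\right) \frac{1}{-2 + \left(-14\right)^{2}} = -1243 - 8 \left(-14\right) \frac{1}{-2 + 196} = -1243 - 8 \left(-14\right) \frac{1}{194} = -1243 - - \frac{56}{97} = -1243 + \frac{56}{97} = - \frac{120515}{97}$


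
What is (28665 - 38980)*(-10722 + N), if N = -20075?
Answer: 317671055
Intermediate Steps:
(28665 - 38980)*(-10722 + N) = (28665 - 38980)*(-10722 - 20075) = -10315*(-30797) = 317671055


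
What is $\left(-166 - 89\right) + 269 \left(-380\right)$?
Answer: $-102475$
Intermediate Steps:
$\left(-166 - 89\right) + 269 \left(-380\right) = \left(-166 - 89\right) - 102220 = -255 - 102220 = -102475$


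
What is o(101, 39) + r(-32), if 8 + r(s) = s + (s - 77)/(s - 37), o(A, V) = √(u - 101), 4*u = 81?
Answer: -2651/69 + I*√323/2 ≈ -38.42 + 8.9861*I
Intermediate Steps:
u = 81/4 (u = (¼)*81 = 81/4 ≈ 20.250)
o(A, V) = I*√323/2 (o(A, V) = √(81/4 - 101) = √(-323/4) = I*√323/2)
r(s) = -8 + s + (-77 + s)/(-37 + s) (r(s) = -8 + (s + (s - 77)/(s - 37)) = -8 + (s + (-77 + s)/(-37 + s)) = -8 + s + (-77 + s)/(-37 + s))
o(101, 39) + r(-32) = I*√323/2 + (219 + (-32)² - 44*(-32))/(-37 - 32) = I*√323/2 + (219 + 1024 + 1408)/(-69) = I*√323/2 - 1/69*2651 = I*√323/2 - 2651/69 = -2651/69 + I*√323/2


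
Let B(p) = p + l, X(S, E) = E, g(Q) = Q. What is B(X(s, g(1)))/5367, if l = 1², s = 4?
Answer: 2/5367 ≈ 0.00037265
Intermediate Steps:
l = 1
B(p) = 1 + p (B(p) = p + 1 = 1 + p)
B(X(s, g(1)))/5367 = (1 + 1)/5367 = 2*(1/5367) = 2/5367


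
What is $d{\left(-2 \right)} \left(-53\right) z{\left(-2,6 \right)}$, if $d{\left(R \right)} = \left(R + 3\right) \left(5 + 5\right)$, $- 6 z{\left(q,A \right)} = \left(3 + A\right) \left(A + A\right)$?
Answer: $9540$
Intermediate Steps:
$z{\left(q,A \right)} = - \frac{A \left(3 + A\right)}{3}$ ($z{\left(q,A \right)} = - \frac{\left(3 + A\right) \left(A + A\right)}{6} = - \frac{\left(3 + A\right) 2 A}{6} = - \frac{2 A \left(3 + A\right)}{6} = - \frac{A \left(3 + A\right)}{3}$)
$d{\left(R \right)} = 30 + 10 R$ ($d{\left(R \right)} = \left(3 + R\right) 10 = 30 + 10 R$)
$d{\left(-2 \right)} \left(-53\right) z{\left(-2,6 \right)} = \left(30 + 10 \left(-2\right)\right) \left(-53\right) \left(\left(- \frac{1}{3}\right) 6 \left(3 + 6\right)\right) = \left(30 - 20\right) \left(-53\right) \left(\left(- \frac{1}{3}\right) 6 \cdot 9\right) = 10 \left(-53\right) \left(-18\right) = \left(-530\right) \left(-18\right) = 9540$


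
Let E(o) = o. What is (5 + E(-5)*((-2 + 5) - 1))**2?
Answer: 25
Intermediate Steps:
(5 + E(-5)*((-2 + 5) - 1))**2 = (5 - 5*((-2 + 5) - 1))**2 = (5 - 5*(3 - 1))**2 = (5 - 5*2)**2 = (5 - 10)**2 = (-5)**2 = 25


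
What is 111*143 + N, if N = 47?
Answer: 15920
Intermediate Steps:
111*143 + N = 111*143 + 47 = 15873 + 47 = 15920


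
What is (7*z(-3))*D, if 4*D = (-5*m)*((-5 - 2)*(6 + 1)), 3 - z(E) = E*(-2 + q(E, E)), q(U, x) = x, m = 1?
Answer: -5145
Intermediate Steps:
z(E) = 3 - E*(-2 + E)
D = 245/4 (D = ((-5*1)*((-5 - 2)*(6 + 1)))/4 = (-(-35)*7)/4 = (-5*(-49))/4 = (1/4)*245 = 245/4 ≈ 61.250)
(7*z(-3))*D = (7*(3 - 1*(-3)**2 + 2*(-3)))*(245/4) = (7*(3 - 1*9 - 6))*(245/4) = (7*(3 - 9 - 6))*(245/4) = (7*(-12))*(245/4) = -84*245/4 = -5145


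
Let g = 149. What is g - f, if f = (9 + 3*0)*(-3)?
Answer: 176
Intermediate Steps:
f = -27 (f = (9 + 0)*(-3) = 9*(-3) = -27)
g - f = 149 - 1*(-27) = 149 + 27 = 176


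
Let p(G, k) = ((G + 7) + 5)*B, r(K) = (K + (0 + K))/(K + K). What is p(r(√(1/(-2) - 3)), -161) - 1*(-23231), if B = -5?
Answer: 23166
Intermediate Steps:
r(K) = 1 (r(K) = (K + K)/((2*K)) = (2*K)*(1/(2*K)) = 1)
p(G, k) = -60 - 5*G (p(G, k) = ((G + 7) + 5)*(-5) = ((7 + G) + 5)*(-5) = (12 + G)*(-5) = -60 - 5*G)
p(r(√(1/(-2) - 3)), -161) - 1*(-23231) = (-60 - 5*1) - 1*(-23231) = (-60 - 5) + 23231 = -65 + 23231 = 23166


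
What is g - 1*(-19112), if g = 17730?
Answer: 36842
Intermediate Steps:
g - 1*(-19112) = 17730 - 1*(-19112) = 17730 + 19112 = 36842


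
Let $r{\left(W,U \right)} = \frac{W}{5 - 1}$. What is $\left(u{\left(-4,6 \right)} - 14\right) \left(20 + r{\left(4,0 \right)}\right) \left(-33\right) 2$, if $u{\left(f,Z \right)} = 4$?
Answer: $13860$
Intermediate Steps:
$r{\left(W,U \right)} = \frac{W}{4}$
$\left(u{\left(-4,6 \right)} - 14\right) \left(20 + r{\left(4,0 \right)}\right) \left(-33\right) 2 = \left(4 - 14\right) \left(20 + \frac{1}{4} \cdot 4\right) \left(-33\right) 2 = - 10 \left(20 + 1\right) \left(-33\right) 2 = \left(-10\right) 21 \left(-33\right) 2 = \left(-210\right) \left(-33\right) 2 = 6930 \cdot 2 = 13860$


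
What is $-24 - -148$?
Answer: $124$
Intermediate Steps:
$-24 - -148 = -24 + 148 = 124$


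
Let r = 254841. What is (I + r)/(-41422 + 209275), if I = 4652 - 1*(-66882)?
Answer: 46625/23979 ≈ 1.9444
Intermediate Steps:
I = 71534 (I = 4652 + 66882 = 71534)
(I + r)/(-41422 + 209275) = (71534 + 254841)/(-41422 + 209275) = 326375/167853 = 326375*(1/167853) = 46625/23979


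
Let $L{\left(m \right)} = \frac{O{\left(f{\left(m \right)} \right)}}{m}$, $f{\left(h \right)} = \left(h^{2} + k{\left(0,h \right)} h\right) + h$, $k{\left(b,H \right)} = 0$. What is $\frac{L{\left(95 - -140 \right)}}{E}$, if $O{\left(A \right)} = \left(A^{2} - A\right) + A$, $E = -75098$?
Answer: $- \frac{6544280}{37549} \approx -174.29$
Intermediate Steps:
$f{\left(h \right)} = h + h^{2}$ ($f{\left(h \right)} = \left(h^{2} + 0 h\right) + h = \left(h^{2} + 0\right) + h = h^{2} + h = h + h^{2}$)
$O{\left(A \right)} = A^{2}$
$L{\left(m \right)} = m \left(1 + m\right)^{2}$ ($L{\left(m \right)} = \frac{\left(m \left(1 + m\right)\right)^{2}}{m} = \frac{m^{2} \left(1 + m\right)^{2}}{m} = m \left(1 + m\right)^{2}$)
$\frac{L{\left(95 - -140 \right)}}{E} = \frac{\left(95 - -140\right) \left(1 + \left(95 - -140\right)\right)^{2}}{-75098} = \left(95 + 140\right) \left(1 + \left(95 + 140\right)\right)^{2} \left(- \frac{1}{75098}\right) = 235 \left(1 + 235\right)^{2} \left(- \frac{1}{75098}\right) = 235 \cdot 236^{2} \left(- \frac{1}{75098}\right) = 235 \cdot 55696 \left(- \frac{1}{75098}\right) = 13088560 \left(- \frac{1}{75098}\right) = - \frac{6544280}{37549}$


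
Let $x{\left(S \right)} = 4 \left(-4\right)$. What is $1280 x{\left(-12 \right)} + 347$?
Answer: $-20133$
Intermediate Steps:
$x{\left(S \right)} = -16$
$1280 x{\left(-12 \right)} + 347 = 1280 \left(-16\right) + 347 = -20480 + 347 = -20133$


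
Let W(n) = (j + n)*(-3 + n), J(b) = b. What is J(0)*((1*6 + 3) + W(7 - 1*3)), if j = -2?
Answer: 0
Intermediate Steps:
W(n) = (-3 + n)*(-2 + n) (W(n) = (-2 + n)*(-3 + n) = (-3 + n)*(-2 + n))
J(0)*((1*6 + 3) + W(7 - 1*3)) = 0*((1*6 + 3) + (6 + (7 - 1*3)**2 - 5*(7 - 1*3))) = 0*((6 + 3) + (6 + (7 - 3)**2 - 5*(7 - 3))) = 0*(9 + (6 + 4**2 - 5*4)) = 0*(9 + (6 + 16 - 20)) = 0*(9 + 2) = 0*11 = 0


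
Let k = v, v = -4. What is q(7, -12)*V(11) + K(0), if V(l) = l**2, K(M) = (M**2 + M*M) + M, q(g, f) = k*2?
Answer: -968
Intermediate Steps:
k = -4
q(g, f) = -8 (q(g, f) = -4*2 = -8)
K(M) = M + 2*M**2 (K(M) = (M**2 + M**2) + M = 2*M**2 + M = M + 2*M**2)
q(7, -12)*V(11) + K(0) = -8*11**2 + 0*(1 + 2*0) = -8*121 + 0*(1 + 0) = -968 + 0*1 = -968 + 0 = -968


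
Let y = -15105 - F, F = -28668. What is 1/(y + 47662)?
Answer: 1/61225 ≈ 1.6333e-5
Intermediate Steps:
y = 13563 (y = -15105 - 1*(-28668) = -15105 + 28668 = 13563)
1/(y + 47662) = 1/(13563 + 47662) = 1/61225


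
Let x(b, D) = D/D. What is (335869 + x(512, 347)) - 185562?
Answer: 150308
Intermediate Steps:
x(b, D) = 1
(335869 + x(512, 347)) - 185562 = (335869 + 1) - 185562 = 335870 - 185562 = 150308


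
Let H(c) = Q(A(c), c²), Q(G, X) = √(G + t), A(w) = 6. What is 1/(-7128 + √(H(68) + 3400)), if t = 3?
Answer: -7128/50804981 - √3403/50804981 ≈ -0.00014145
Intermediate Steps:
Q(G, X) = √(3 + G) (Q(G, X) = √(G + 3) = √(3 + G))
H(c) = 3 (H(c) = √(3 + 6) = √9 = 3)
1/(-7128 + √(H(68) + 3400)) = 1/(-7128 + √(3 + 3400)) = 1/(-7128 + √3403)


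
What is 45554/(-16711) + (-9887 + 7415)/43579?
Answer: -2026507358/728248669 ≈ -2.7827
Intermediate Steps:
45554/(-16711) + (-9887 + 7415)/43579 = 45554*(-1/16711) - 2472*1/43579 = -45554/16711 - 2472/43579 = -2026507358/728248669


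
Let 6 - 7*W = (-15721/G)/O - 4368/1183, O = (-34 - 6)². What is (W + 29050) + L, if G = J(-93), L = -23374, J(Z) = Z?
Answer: 76876125227/13540800 ≈ 5677.4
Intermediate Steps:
G = -93
O = 1600 (O = (-40)² = 1600)
W = 18544427/13540800 (W = 6/7 - (-15721/(-93)/1600 - 4368/1183)/7 = 6/7 - (-15721*(-1/93)*(1/1600) - 4368*1/1183)/7 = 6/7 - ((15721/93)*(1/1600) - 48/13)/7 = 6/7 - (15721/148800 - 48/13)/7 = 6/7 - ⅐*(-6938027/1934400) = 6/7 + 6938027/13540800 = 18544427/13540800 ≈ 1.3695)
(W + 29050) + L = (18544427/13540800 + 29050) - 23374 = 393378784427/13540800 - 23374 = 76876125227/13540800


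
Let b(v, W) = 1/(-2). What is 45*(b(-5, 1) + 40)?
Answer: 3555/2 ≈ 1777.5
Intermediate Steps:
b(v, W) = -1/2
45*(b(-5, 1) + 40) = 45*(-1/2 + 40) = 45*(79/2) = 3555/2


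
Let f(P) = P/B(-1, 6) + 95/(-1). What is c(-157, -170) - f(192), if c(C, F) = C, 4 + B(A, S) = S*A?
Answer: -214/5 ≈ -42.800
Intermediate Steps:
B(A, S) = -4 + A*S (B(A, S) = -4 + S*A = -4 + A*S)
f(P) = -95 - P/10 (f(P) = P/(-4 - 1*6) + 95/(-1) = P/(-4 - 6) + 95*(-1) = P/(-10) - 95 = P*(-1/10) - 95 = -P/10 - 95 = -95 - P/10)
c(-157, -170) - f(192) = -157 - (-95 - 1/10*192) = -157 - (-95 - 96/5) = -157 - 1*(-571/5) = -157 + 571/5 = -214/5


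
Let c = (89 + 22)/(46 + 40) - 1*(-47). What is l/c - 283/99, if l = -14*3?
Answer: -1532887/411147 ≈ -3.7283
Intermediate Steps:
c = 4153/86 (c = 111/86 + 47 = 4153/86 ≈ 48.291)
l = -42
l/c - 283/99 = -42/4153/86 - 283/99 = -42*86/4153 - 283*1/99 = -3612/4153 - 283/99 = -1532887/411147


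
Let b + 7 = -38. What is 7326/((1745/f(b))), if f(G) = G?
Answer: -65934/349 ≈ -188.92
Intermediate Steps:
b = -45 (b = -7 - 38 = -45)
7326/((1745/f(b))) = 7326/((1745/(-45))) = 7326/((1745*(-1/45))) = 7326/(-349/9) = 7326*(-9/349) = -65934/349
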